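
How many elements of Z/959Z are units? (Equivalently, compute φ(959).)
Z/959Z has φ(959) = 816 units

An element a ∈ Z/959Z is a unit iff gcd(a, 959) = 1, so the number of units is φ(959). φ is multiplicative, with φ(p^e) = p^e − p^(e−1). Factorise 959 = 7 · 137. Then
  φ(959) = (7 − 1) · (137 − 1) = 6 · 136 = 816.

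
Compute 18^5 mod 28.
Use repeated squaring. Binary(5) = 101. Walk through the bits of the exponent 5 left-to-right: at each bit after the leading one, square the running value, then multiply by 18 if the bit is 1 (always reducing mod 28):
  bit 1 = 1 (leading): start with 18.
  bit 2 = 0: square 18^2 = 324 ≡ 16 (mod 28).
  bit 3 = 1: square 16^2 = 256 ≡ 4; bit is 1, so multiply 4·18 = 72 ≡ 16 (mod 28).
Final value: 18^5 ≡ 16 (mod 28).

Final answer: 16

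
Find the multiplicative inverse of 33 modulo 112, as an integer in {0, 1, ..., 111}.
33^(−1) ≡ 17 (mod 112)

Apply the extended Euclidean algorithm to (112, 33), tracking rows (r, s, t) with s·112 + t·33 = r. Each division r_prev = q·r_cur + r_new produces the new row as (previous row) − q·(current row):
  row A: (112, 1, 0)   [1·112 + 0·33 = 112]
  row B: (33, 0, 1)   [0·112 + 1·33 = 33]
  112 = 3·33 + 13   → row C = row A − 3·row B = (13, 1, −3)   [check: 1·112 − 3·33 = 13]
  33 = 2·13 + 7   → row D = row B − 2·row C = (7, −2, 7)   [check: −2·112 + 7·33 = 7]
  13 = 1·7 + 6   → row E = row C − 1·row D = (6, 3, −10)   [check: 3·112 − 10·33 = 6]
  7 = 1·6 + 1   → row F = row D − 1·row E = (1, −5, 17)   [check: −5·112 + 17·33 = 1]
  6 = 6·1 + 0   → remainder 0, stop. gcd = 1 (last nonzero row F).
The gcd is 1, so 33 is invertible mod 112. The last nonzero row gives −5·112 + 17·33 = 1, so t = 17. So 33^(−1) ≡ 17 (mod 112). Verify: 33 · 17 = 561 ≡ 1 (mod 112). ✓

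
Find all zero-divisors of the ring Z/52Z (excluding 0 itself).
nonzero zero-divisors of Z/52Z = {2, 4, 6, 8, 10, 12, 13, 14, 16, 18, 20, 22, 24, 26, 28, 30, 32, 34, 36, 38, 39, 40, 42, 44, 46, 48, 50}

An element a ∈ Z/52Z (with a ≠ 0) is a zero-divisor iff gcd(a, 52) > 1 (because a is a unit precisely when gcd(a, n) = 1, and in Z/nZ every nonzero, non-unit element is a zero-divisor). Scan a = 1, ..., 51 and keep those with gcd(a, 52) > 1:
  gcd(2, 52) = 2, gcd(4, 52) = 4, gcd(6, 52) = 2, gcd(8, 52) = 4, gcd(10, 52) = 2, gcd(12, 52) = 4, gcd(13, 52) = 13, gcd(14, 52) = 2, gcd(16, 52) = 4, gcd(18, 52) = 2, gcd(20, 52) = 4, gcd(22, 52) = 2, gcd(24, 52) = 4, gcd(26, 52) = 26, gcd(28, 52) = 4, gcd(30, 52) = 2, gcd(32, 52) = 4, gcd(34, 52) = 2, gcd(36, 52) = 4, gcd(38, 52) = 2, gcd(39, 52) = 13, gcd(40, 52) = 4, gcd(42, 52) = 2, gcd(44, 52) = 4, gcd(46, 52) = 2, gcd(48, 52) = 4, gcd(50, 52) = 2.
All other a ∈ {1, ..., 51} have gcd(a, 52) = 1 and are units. So the nonzero zero-divisors are exactly the 27 values of a appearing in this scan.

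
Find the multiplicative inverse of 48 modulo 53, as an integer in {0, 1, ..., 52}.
Apply the extended Euclidean algorithm to (53, 48), tracking rows (r, s, t) with s·53 + t·48 = r. Each division r_prev = q·r_cur + r_new produces the new row as (previous row) − q·(current row):
  row A: (53, 1, 0)   [1·53 + 0·48 = 53]
  row B: (48, 0, 1)   [0·53 + 1·48 = 48]
  53 = 1·48 + 5   → row C = row A − 1·row B = (5, 1, −1)   [check: 1·53 − 1·48 = 5]
  48 = 9·5 + 3   → row D = row B − 9·row C = (3, −9, 10)   [check: −9·53 + 10·48 = 3]
  5 = 1·3 + 2   → row E = row C − 1·row D = (2, 10, −11)   [check: 10·53 − 11·48 = 2]
  3 = 1·2 + 1   → row F = row D − 1·row E = (1, −19, 21)   [check: −19·53 + 21·48 = 1]
  2 = 2·1 + 0   → remainder 0, stop. gcd = 1 (last nonzero row F).
The gcd is 1, so 48 is invertible mod 53. The last nonzero row gives −19·53 + 21·48 = 1, so t = 21. So 48^(−1) ≡ 21 (mod 53). Verify: 48 · 21 = 1008 ≡ 1 (mod 53). ✓

Final answer: 48^(−1) ≡ 21 (mod 53)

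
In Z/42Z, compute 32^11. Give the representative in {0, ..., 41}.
2

Use repeated squaring. Binary(11) = 1011. Walk through the bits of the exponent 11 left-to-right: at each bit after the leading one, square the running value, then multiply by 32 if the bit is 1 (always reducing mod 42):
  bit 1 = 1 (leading): start with 32.
  bit 2 = 0: square 32^2 = 1024 ≡ 16 (mod 42).
  bit 3 = 1: square 16^2 = 256 ≡ 4; bit is 1, so multiply 4·32 = 128 ≡ 2 (mod 42).
  bit 4 = 1: square 2^2 = 4; bit is 1, so multiply 4·32 = 128 ≡ 2 (mod 42).
Final value: 32^11 ≡ 2 (mod 42).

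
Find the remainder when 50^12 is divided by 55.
25

Use repeated squaring. Binary(12) = 1100. Walk through the bits of the exponent 12 left-to-right: at each bit after the leading one, square the running value, then multiply by 50 if the bit is 1 (always reducing mod 55):
  bit 1 = 1 (leading): start with 50.
  bit 2 = 1: square 50^2 = 2500 ≡ 25; bit is 1, so multiply 25·50 = 1250 ≡ 40 (mod 55).
  bit 3 = 0: square 40^2 = 1600 ≡ 5 (mod 55).
  bit 4 = 0: square 5^2 = 25 (mod 55).
Final value: 50^12 ≡ 25 (mod 55).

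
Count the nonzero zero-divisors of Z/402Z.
Z/402Z has 269 nonzero zero-divisors

In Z/402Z each nonzero element is either a unit (gcd with 402 is 1) or a zero-divisor (gcd > 1). The number of units is φ(402): factorise 402 = 2 · 3 · 67, so φ(402) = (2 − 1) · (3 − 1) · (67 − 1) = 1 · 2 · 66 = 132. The nonzero elements number 402 − 1 = 401. Hence the nonzero zero-divisors number 401 − 132 = 269.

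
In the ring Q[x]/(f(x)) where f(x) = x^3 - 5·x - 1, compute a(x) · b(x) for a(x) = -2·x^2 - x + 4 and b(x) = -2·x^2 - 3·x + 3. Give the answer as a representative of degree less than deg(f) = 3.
a · b ≡ 9·x^2 + 29·x + 20 (mod f(x))

First multiply in Q[x] without reducing: a · b = 4·x^4 + 8·x^3 - 11·x^2 - 15·x + 12. Now divide by f(x) = x^3 - 5·x - 1, eliminating the leading term at each step:
  leading term 4·x^4: subtract (4·x)·f(x) = 4·x^4 - 20·x^2 - 4·x, leaving 8·x^3 + 9·x^2 - 11·x + 12
  leading term 8·x^3: subtract (8)·f(x) = 8·x^3 - 40·x - 8, leaving 9·x^2 + 29·x + 20
The degree is now < 3, so this is the remainder. Hence a · b ≡ 9·x^2 + 29·x + 20 in Q[x]/(f).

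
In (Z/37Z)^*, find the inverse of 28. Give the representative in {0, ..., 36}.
28^(−1) ≡ 4 (mod 37)

Apply the extended Euclidean algorithm to (37, 28), tracking rows (r, s, t) with s·37 + t·28 = r. Each division r_prev = q·r_cur + r_new produces the new row as (previous row) − q·(current row):
  row A: (37, 1, 0)   [1·37 + 0·28 = 37]
  row B: (28, 0, 1)   [0·37 + 1·28 = 28]
  37 = 1·28 + 9   → row C = row A − 1·row B = (9, 1, −1)   [check: 1·37 − 1·28 = 9]
  28 = 3·9 + 1   → row D = row B − 3·row C = (1, −3, 4)   [check: −3·37 + 4·28 = 1]
  9 = 9·1 + 0   → remainder 0, stop. gcd = 1 (last nonzero row D).
The gcd is 1, so 28 is invertible mod 37. The last nonzero row gives −3·37 + 4·28 = 1, so t = 4. So 28^(−1) ≡ 4 (mod 37). Verify: 28 · 4 = 112 ≡ 1 (mod 37). ✓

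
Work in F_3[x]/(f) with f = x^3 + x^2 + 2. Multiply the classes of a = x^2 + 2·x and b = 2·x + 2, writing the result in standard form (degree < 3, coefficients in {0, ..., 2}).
Multiply as integer polynomials: a · b = 2·x^3 + 6·x^2 + 4·x. Reducing coefficients mod 3: a · b ≡ 2·x^3 + x. Now divide by f(x) = x^3 + x^2 + 2 in F_3[x], eliminating the leading term at each step:
  leading term 2·x^3: subtract (2)·f(x) = 2·x^3 + 2·x^2 + 1, leaving x^2 + x + 2 (coefficients mod 3)
The degree is now < 3, so this is the remainder. Hence a · b ≡ x^2 + x + 2 in F_3[x]/(f).

Final answer: a · b ≡ x^2 + x + 2 (mod f(x))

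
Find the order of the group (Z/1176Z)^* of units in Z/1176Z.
(Z/1176Z)^* consists of the classes a with gcd(a, 1176) = 1, so its order is φ(1176). φ is multiplicative, with φ(p^e) = p^e − p^(e−1). Factorise 1176 = 2^3 · 3 · 7^2. Then
  φ(1176) = (2^3 − 2^2) · (3 − 1) · (7^2 − 7^1) = 4 · 2 · 42 = 336.
Thus |(Z/1176Z)^*| = 336.

Final answer: |(Z/1176Z)^*| = 336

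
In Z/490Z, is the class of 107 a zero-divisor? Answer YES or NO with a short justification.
gcd(107, 490) = 1, so 107 is a unit in Z/490Z (it has a multiplicative inverse). A unit cannot be a zero-divisor: if 107·b ≡ 0 then multiplying both sides by 107^(−1) gives b ≡ 0. So 107 is not a zero-divisor.

Final answer: NO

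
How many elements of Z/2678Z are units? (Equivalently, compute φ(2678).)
An element a ∈ Z/2678Z is a unit iff gcd(a, 2678) = 1, so the number of units is φ(2678). φ is multiplicative, with φ(p^e) = p^e − p^(e−1). Factorise 2678 = 2 · 13 · 103. Then
  φ(2678) = (2 − 1) · (13 − 1) · (103 − 1) = 1 · 12 · 102 = 1224.

Final answer: Z/2678Z has φ(2678) = 1224 units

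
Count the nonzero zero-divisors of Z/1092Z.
Z/1092Z has 803 nonzero zero-divisors

In Z/1092Z each nonzero element is either a unit (gcd with 1092 is 1) or a zero-divisor (gcd > 1). The number of units is φ(1092): factorise 1092 = 2^2 · 3 · 7 · 13, so φ(1092) = (2^2 − 2^1) · (3 − 1) · (7 − 1) · (13 − 1) = 2 · 2 · 6 · 12 = 288. The nonzero elements number 1092 − 1 = 1091. Hence the nonzero zero-divisors number 1091 − 288 = 803.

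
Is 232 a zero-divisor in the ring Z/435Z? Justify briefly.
gcd(232, 435) = 29 > 1, so 232 is not a unit in Z/435Z. In Z/nZ every nonzero non-unit is a zero-divisor: explicitly, take b = 435/gcd = 15 ≠ 0 (mod 435); then 232·15 = 3480 = 8·435, i.e. 232·15 ≡ 0 (mod 435). So 232 is a zero-divisor.

Final answer: YES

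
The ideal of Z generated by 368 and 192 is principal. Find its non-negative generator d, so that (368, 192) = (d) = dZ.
(368, 192) = (16); d = 16

In the PID Z, (a, b) is generated by gcd(a, b). Compute gcd(368, 192) with the extended Euclidean algorithm, tracking rows (r, s, t) with s·368 + t·192 = r:
  row A: (368, 1, 0)   [1·368 + 0·192 = 368]
  row B: (192, 0, 1)   [0·368 + 1·192 = 192]
  368 = 1·192 + 176   → row C = row A − 1·row B = (176, 1, −1)   [check: 1·368 − 1·192 = 176]
  192 = 1·176 + 16   → row D = row B − 1·row C = (16, −1, 2)   [check: −1·368 + 2·192 = 16]
  176 = 11·16 + 0   → remainder 0, stop. gcd = 16 (last nonzero row D).
So gcd(368, 192) = 16, with Bézout identity −1·368 + 2·192 = 16. Containment (⊇): the Bézout identity exhibits 16 as an element of (368, 192), giving (16) ⊆ (368, 192). Containment (⊆): since 16 | 368 and 16 | 192 (368 = 16·23, 192 = 16·12), every Z-linear combination of 368 and 192 is divisible by 16, so (368, 192) ⊆ (16). Therefore (368, 192) = (16), d = 16.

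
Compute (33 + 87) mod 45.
30

Reduce the summands first: 87 ≡ 42 (mod 45), so 33 + 87 ≡ 33 + 42 (mod 45). 33 + 42 = 75; 75 = 1·45 + 30, so (33 + 87) mod 45 = 30.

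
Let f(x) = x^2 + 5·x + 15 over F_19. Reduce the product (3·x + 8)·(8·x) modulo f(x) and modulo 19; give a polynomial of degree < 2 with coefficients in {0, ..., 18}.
a · b ≡ x + 1 (mod f(x))

Multiply as integer polynomials: a · b = 24·x^2 + 64·x. Reducing coefficients mod 19: a · b ≡ 5·x^2 + 7·x. Now divide by f(x) = x^2 + 5·x + 15 in F_19[x], eliminating the leading term at each step:
  leading term 5·x^2: subtract (5)·f(x) = 5·x^2 + 6·x + 18, leaving x + 1 (coefficients mod 19)
The degree is now < 2, so this is the remainder. Hence a · b ≡ x + 1 in F_19[x]/(f).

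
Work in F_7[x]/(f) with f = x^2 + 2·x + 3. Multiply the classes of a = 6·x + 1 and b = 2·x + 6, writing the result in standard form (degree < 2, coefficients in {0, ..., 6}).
Multiply as integer polynomials: a · b = 12·x^2 + 38·x + 6. Reducing coefficients mod 7: a · b ≡ 5·x^2 + 3·x + 6. Now divide by f(x) = x^2 + 2·x + 3 in F_7[x], eliminating the leading term at each step:
  leading term 5·x^2: subtract (5)·f(x) = 5·x^2 + 3·x + 1, leaving 5 (coefficients mod 7)
The degree is now < 2, so this is the remainder. Hence a · b ≡ 5 in F_7[x]/(f).

Final answer: a · b ≡ 5 (mod f(x))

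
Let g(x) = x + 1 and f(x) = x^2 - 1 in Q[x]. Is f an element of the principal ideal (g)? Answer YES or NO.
YES

In Q[x] the ideal (g) consists of all multiples of g, so f ∈ (g) iff g | f, i.e. iff the remainder of f on division by g is 0. Divide f by g (g is monic, so eliminate the leading term of the running remainder at each step):
  leading term x^2: subtract (x)·g(x) = x^2 + x, leaving -x - 1
  leading term -x: subtract (-1)·g(x) = -x - 1, leaving 0
The remainder is 0, so f(x) = g(x) · h(x) with h(x) = x - 1. Hence g | f, i.e. f ∈ (g).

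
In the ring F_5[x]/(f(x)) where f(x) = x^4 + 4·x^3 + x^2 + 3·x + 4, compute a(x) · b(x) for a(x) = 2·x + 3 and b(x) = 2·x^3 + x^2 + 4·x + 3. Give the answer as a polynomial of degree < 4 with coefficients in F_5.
a · b ≡ 2·x^3 + 2·x^2 + x + 3 (mod f(x))

Multiply as integer polynomials: a · b = 4·x^4 + 8·x^3 + 11·x^2 + 18·x + 9. Reducing coefficients mod 5: a · b ≡ 4·x^4 + 3·x^3 + x^2 + 3·x + 4. Now divide by f(x) = x^4 + 4·x^3 + x^2 + 3·x + 4 in F_5[x], eliminating the leading term at each step:
  leading term 4·x^4: subtract (4)·f(x) = 4·x^4 + x^3 + 4·x^2 + 2·x + 1, leaving 2·x^3 + 2·x^2 + x + 3 (coefficients mod 5)
The degree is now < 4, so this is the remainder. Hence a · b ≡ 2·x^3 + 2·x^2 + x + 3 in F_5[x]/(f).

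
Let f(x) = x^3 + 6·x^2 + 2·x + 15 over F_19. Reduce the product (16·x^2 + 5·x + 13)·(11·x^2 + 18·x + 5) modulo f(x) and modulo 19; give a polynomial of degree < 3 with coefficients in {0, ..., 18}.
Multiply as integer polynomials: a · b = 176·x^4 + 343·x^3 + 313·x^2 + 259·x + 65. Reducing coefficients mod 19: a · b ≡ 5·x^4 + x^3 + 9·x^2 + 12·x + 8. Now divide by f(x) = x^3 + 6·x^2 + 2·x + 15 in F_19[x], eliminating the leading term at each step:
  leading term 5·x^4: subtract (5·x)·f(x) = 5·x^4 + 11·x^3 + 10·x^2 + 18·x, leaving 9·x^3 + 18·x^2 + 13·x + 8 (coefficients mod 19)
  leading term 9·x^3: subtract (9)·f(x) = 9·x^3 + 16·x^2 + 18·x + 2, leaving 2·x^2 + 14·x + 6 (coefficients mod 19)
The degree is now < 3, so this is the remainder. Hence a · b ≡ 2·x^2 + 14·x + 6 in F_19[x]/(f).

Final answer: a · b ≡ 2·x^2 + 14·x + 6 (mod f(x))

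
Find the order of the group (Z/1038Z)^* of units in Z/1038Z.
(Z/1038Z)^* consists of the classes a with gcd(a, 1038) = 1, so its order is φ(1038). φ is multiplicative, with φ(p^e) = p^e − p^(e−1). Factorise 1038 = 2 · 3 · 173. Then
  φ(1038) = (2 − 1) · (3 − 1) · (173 − 1) = 1 · 2 · 172 = 344.
Thus |(Z/1038Z)^*| = 344.

Final answer: |(Z/1038Z)^*| = 344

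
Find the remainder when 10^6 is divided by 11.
Use repeated squaring. Binary(6) = 110. Walk through the bits of the exponent 6 left-to-right: at each bit after the leading one, square the running value, then multiply by 10 if the bit is 1 (always reducing mod 11):
  bit 1 = 1 (leading): start with 10.
  bit 2 = 1: square 10^2 = 100 ≡ 1; bit is 1, so multiply 1·10 = 10 (mod 11).
  bit 3 = 0: square 10^2 = 100 ≡ 1 (mod 11).
Final value: 10^6 ≡ 1 (mod 11).

Final answer: 1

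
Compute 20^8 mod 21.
Use repeated squaring. Binary(8) = 1000. Walk through the bits of the exponent 8 left-to-right: at each bit after the leading one, square the running value, then multiply by 20 if the bit is 1 (always reducing mod 21):
  bit 1 = 1 (leading): start with 20.
  bit 2 = 0: square 20^2 = 400 ≡ 1 (mod 21).
  bit 3 = 0: square 1^2 = 1 (mod 21).
  bit 4 = 0: square 1^2 = 1 (mod 21).
Final value: 20^8 ≡ 1 (mod 21).

Final answer: 1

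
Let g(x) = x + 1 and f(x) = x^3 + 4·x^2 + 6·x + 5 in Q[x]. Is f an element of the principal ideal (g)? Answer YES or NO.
NO

In Q[x] the ideal (g) consists of all multiples of g, so f ∈ (g) iff g | f, i.e. iff the remainder of f on division by g is 0. Divide f by g (g is monic, so eliminate the leading term of the running remainder at each step):
  leading term x^3: subtract (x^2)·g(x) = x^3 + x^2, leaving 3·x^2 + 6·x + 5
  leading term 3·x^2: subtract (3·x)·g(x) = 3·x^2 + 3·x, leaving 3·x + 5
  leading term 3·x: subtract (3)·g(x) = 3·x + 3, leaving 2
The remainder r(x) = 2 ≠ 0 (and deg r < deg g), so g ∤ f, i.e. f ∉ (g).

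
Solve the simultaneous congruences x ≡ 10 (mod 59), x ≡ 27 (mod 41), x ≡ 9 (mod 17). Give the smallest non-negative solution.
The moduli 59, 41, 17 are pairwise coprime, so by the CRT there is a unique solution mod 59·41·17 = 41123.
Solve by successive substitution. Start with x ≡ 10 (mod 59).
  Combine with x ≡ 27 (mod 41): write x = 10 + 59·t and require 10 + 59·t ≡ 27 (mod 41), i.e. 59·t ≡ 27 − 10 ≡ 17 (mod 41). Since 59^(−1) ≡ 16 (mod 41) (59 ≡ 18 (mod 41)), t ≡ 16·17 ≡ 26 (mod 41). So x ≡ 10 + 59·26 = 1544 (mod 2419).
  Combine with x ≡ 9 (mod 17): write x = 1544 + 2419·t and require 1544 + 2419·t ≡ 9 (mod 17), i.e. 2419·t ≡ 9 − 1544 ≡ 12 (mod 17). Since 2419^(−1) ≡ 7 (mod 17) (2419 ≡ 5 (mod 17)), t ≡ 7·12 ≡ 16 (mod 17). So x ≡ 1544 + 2419·16 = 40248 (mod 41123).
Unique solution in [0, 41123): x = 40248.

Final answer: x ≡ 40248 (mod 41123); the representative in [0, 41123) is 40248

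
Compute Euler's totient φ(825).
φ is multiplicative, with φ(p^e) = p^e − p^(e−1). Factorise 825 = 3 · 5^2 · 11. Then
  φ(825) = (3 − 1) · (5^2 − 5^1) · (11 − 1) = 2 · 20 · 10 = 400.

Final answer: φ(825) = 400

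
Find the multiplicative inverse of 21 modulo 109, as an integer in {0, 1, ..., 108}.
21^(−1) ≡ 26 (mod 109)

Apply the extended Euclidean algorithm to (109, 21), tracking rows (r, s, t) with s·109 + t·21 = r. Each division r_prev = q·r_cur + r_new produces the new row as (previous row) − q·(current row):
  row A: (109, 1, 0)   [1·109 + 0·21 = 109]
  row B: (21, 0, 1)   [0·109 + 1·21 = 21]
  109 = 5·21 + 4   → row C = row A − 5·row B = (4, 1, −5)   [check: 1·109 − 5·21 = 4]
  21 = 5·4 + 1   → row D = row B − 5·row C = (1, −5, 26)   [check: −5·109 + 26·21 = 1]
  4 = 4·1 + 0   → remainder 0, stop. gcd = 1 (last nonzero row D).
The gcd is 1, so 21 is invertible mod 109. The last nonzero row gives −5·109 + 26·21 = 1, so t = 26. So 21^(−1) ≡ 26 (mod 109). Verify: 21 · 26 = 546 ≡ 1 (mod 109). ✓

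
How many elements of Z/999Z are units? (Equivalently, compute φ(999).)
Z/999Z has φ(999) = 648 units

An element a ∈ Z/999Z is a unit iff gcd(a, 999) = 1, so the number of units is φ(999). φ is multiplicative, with φ(p^e) = p^e − p^(e−1). Factorise 999 = 3^3 · 37. Then
  φ(999) = (3^3 − 3^2) · (37 − 1) = 18 · 36 = 648.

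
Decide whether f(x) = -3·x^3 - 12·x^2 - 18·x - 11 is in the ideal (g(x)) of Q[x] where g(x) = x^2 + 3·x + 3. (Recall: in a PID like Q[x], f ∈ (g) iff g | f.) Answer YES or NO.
In Q[x] the ideal (g) consists of all multiples of g, so f ∈ (g) iff g | f, i.e. iff the remainder of f on division by g is 0. Divide f by g (g is monic, so eliminate the leading term of the running remainder at each step):
  leading term -3·x^3: subtract (-3·x)·g(x) = -3·x^3 - 9·x^2 - 9·x, leaving -3·x^2 - 9·x - 11
  leading term -3·x^2: subtract (-3)·g(x) = -3·x^2 - 9·x - 9, leaving -2
The remainder r(x) = -2 ≠ 0 (and deg r < deg g), so g ∤ f, i.e. f ∉ (g).

Final answer: NO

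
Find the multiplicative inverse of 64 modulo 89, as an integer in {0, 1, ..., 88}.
64^(−1) ≡ 32 (mod 89)

Apply the extended Euclidean algorithm to (89, 64), tracking rows (r, s, t) with s·89 + t·64 = r. Each division r_prev = q·r_cur + r_new produces the new row as (previous row) − q·(current row):
  row A: (89, 1, 0)   [1·89 + 0·64 = 89]
  row B: (64, 0, 1)   [0·89 + 1·64 = 64]
  89 = 1·64 + 25   → row C = row A − 1·row B = (25, 1, −1)   [check: 1·89 − 1·64 = 25]
  64 = 2·25 + 14   → row D = row B − 2·row C = (14, −2, 3)   [check: −2·89 + 3·64 = 14]
  25 = 1·14 + 11   → row E = row C − 1·row D = (11, 3, −4)   [check: 3·89 − 4·64 = 11]
  14 = 1·11 + 3   → row F = row D − 1·row E = (3, −5, 7)   [check: −5·89 + 7·64 = 3]
  11 = 3·3 + 2   → row G = row E − 3·row F = (2, 18, −25)   [check: 18·89 − 25·64 = 2]
  3 = 1·2 + 1   → row H = row F − 1·row G = (1, −23, 32)   [check: −23·89 + 32·64 = 1]
  2 = 2·1 + 0   → remainder 0, stop. gcd = 1 (last nonzero row H).
The gcd is 1, so 64 is invertible mod 89. The last nonzero row gives −23·89 + 32·64 = 1, so t = 32. So 64^(−1) ≡ 32 (mod 89). Verify: 64 · 32 = 2048 ≡ 1 (mod 89). ✓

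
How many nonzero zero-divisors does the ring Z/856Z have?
Z/856Z has 431 nonzero zero-divisors

In Z/856Z each nonzero element is either a unit (gcd with 856 is 1) or a zero-divisor (gcd > 1). The number of units is φ(856): factorise 856 = 2^3 · 107, so φ(856) = (2^3 − 2^2) · (107 − 1) = 4 · 106 = 424. The nonzero elements number 856 − 1 = 855. Hence the nonzero zero-divisors number 855 − 424 = 431.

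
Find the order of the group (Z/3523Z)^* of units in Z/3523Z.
(Z/3523Z)^* consists of the classes a with gcd(a, 3523) = 1, so its order is φ(3523). φ is multiplicative, with φ(p^e) = p^e − p^(e−1). Factorise 3523 = 13 · 271. Then
  φ(3523) = (13 − 1) · (271 − 1) = 12 · 270 = 3240.
Thus |(Z/3523Z)^*| = 3240.

Final answer: |(Z/3523Z)^*| = 3240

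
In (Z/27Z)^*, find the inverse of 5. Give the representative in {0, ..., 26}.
5^(−1) ≡ 11 (mod 27)

Apply the extended Euclidean algorithm to (27, 5), tracking rows (r, s, t) with s·27 + t·5 = r. Each division r_prev = q·r_cur + r_new produces the new row as (previous row) − q·(current row):
  row A: (27, 1, 0)   [1·27 + 0·5 = 27]
  row B: (5, 0, 1)   [0·27 + 1·5 = 5]
  27 = 5·5 + 2   → row C = row A − 5·row B = (2, 1, −5)   [check: 1·27 − 5·5 = 2]
  5 = 2·2 + 1   → row D = row B − 2·row C = (1, −2, 11)   [check: −2·27 + 11·5 = 1]
  2 = 2·1 + 0   → remainder 0, stop. gcd = 1 (last nonzero row D).
The gcd is 1, so 5 is invertible mod 27. The last nonzero row gives −2·27 + 11·5 = 1, so t = 11. So 5^(−1) ≡ 11 (mod 27). Verify: 5 · 11 = 55 ≡ 1 (mod 27). ✓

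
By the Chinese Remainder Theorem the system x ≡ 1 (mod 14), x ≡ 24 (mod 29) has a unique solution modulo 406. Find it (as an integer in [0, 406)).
The moduli 14, 29 are pairwise coprime, so by the CRT there is a unique solution mod 14·29 = 406.
Solve by successive substitution. Start with x ≡ 1 (mod 14).
  Combine with x ≡ 24 (mod 29): write x = 1 + 14·t and require 1 + 14·t ≡ 24 (mod 29), i.e. 14·t ≡ 24 − 1 ≡ 23 (mod 29). Since 14^(−1) ≡ 27 (mod 29), t ≡ 27·23 ≡ 12 (mod 29). So x ≡ 1 + 14·12 = 169 (mod 406).
Unique solution in [0, 406): x = 169.

Final answer: x ≡ 169 (mod 406); the representative in [0, 406) is 169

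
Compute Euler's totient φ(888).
φ(888) = 288

φ is multiplicative, with φ(p^e) = p^e − p^(e−1). Factorise 888 = 2^3 · 3 · 37. Then
  φ(888) = (2^3 − 2^2) · (3 − 1) · (37 − 1) = 4 · 2 · 36 = 288.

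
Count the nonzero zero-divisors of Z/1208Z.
Z/1208Z has 607 nonzero zero-divisors

In Z/1208Z each nonzero element is either a unit (gcd with 1208 is 1) or a zero-divisor (gcd > 1). The number of units is φ(1208): factorise 1208 = 2^3 · 151, so φ(1208) = (2^3 − 2^2) · (151 − 1) = 4 · 150 = 600. The nonzero elements number 1208 − 1 = 1207. Hence the nonzero zero-divisors number 1207 − 600 = 607.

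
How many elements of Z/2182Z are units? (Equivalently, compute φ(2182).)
Z/2182Z has φ(2182) = 1090 units

An element a ∈ Z/2182Z is a unit iff gcd(a, 2182) = 1, so the number of units is φ(2182). φ is multiplicative, with φ(p^e) = p^e − p^(e−1). Factorise 2182 = 2 · 1091. Then
  φ(2182) = (2 − 1) · (1091 − 1) = 1 · 1090 = 1090.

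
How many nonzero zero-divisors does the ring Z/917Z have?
In Z/917Z each nonzero element is either a unit (gcd with 917 is 1) or a zero-divisor (gcd > 1). The number of units is φ(917): factorise 917 = 7 · 131, so φ(917) = (7 − 1) · (131 − 1) = 6 · 130 = 780. The nonzero elements number 917 − 1 = 916. Hence the nonzero zero-divisors number 916 − 780 = 136.

Final answer: Z/917Z has 136 nonzero zero-divisors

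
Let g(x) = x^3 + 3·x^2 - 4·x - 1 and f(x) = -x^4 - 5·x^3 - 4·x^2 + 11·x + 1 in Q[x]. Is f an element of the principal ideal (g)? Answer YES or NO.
In Q[x] the ideal (g) consists of all multiples of g, so f ∈ (g) iff g | f, i.e. iff the remainder of f on division by g is 0. Divide f by g (g is monic, so eliminate the leading term of the running remainder at each step):
  leading term -x^4: subtract (-x)·g(x) = -x^4 - 3·x^3 + 4·x^2 + x, leaving -2·x^3 - 8·x^2 + 10·x + 1
  leading term -2·x^3: subtract (-2)·g(x) = -2·x^3 - 6·x^2 + 8·x + 2, leaving -2·x^2 + 2·x - 1
The remainder r(x) = -2·x^2 + 2·x - 1 ≠ 0 (and deg r < deg g), so g ∤ f, i.e. f ∉ (g).

Final answer: NO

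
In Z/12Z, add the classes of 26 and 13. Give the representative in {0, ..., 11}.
3

Reduce the summands first: 26 ≡ 2, 13 ≡ 1 (mod 12), so 26 + 13 ≡ 2 + 1 (mod 12). 2 + 1 = 3; 3 = 0·12 + 3, so (26 + 13) mod 12 = 3.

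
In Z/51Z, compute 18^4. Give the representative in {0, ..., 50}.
18

Use repeated squaring. Binary(4) = 100. Walk through the bits of the exponent 4 left-to-right: at each bit after the leading one, square the running value, then multiply by 18 if the bit is 1 (always reducing mod 51):
  bit 1 = 1 (leading): start with 18.
  bit 2 = 0: square 18^2 = 324 ≡ 18 (mod 51).
  bit 3 = 0: square 18^2 = 324 ≡ 18 (mod 51).
Final value: 18^4 ≡ 18 (mod 51).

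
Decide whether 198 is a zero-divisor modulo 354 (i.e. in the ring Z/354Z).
YES

gcd(198, 354) = 6 > 1, so 198 is not a unit in Z/354Z. In Z/nZ every nonzero non-unit is a zero-divisor: explicitly, take b = 354/gcd = 59 ≠ 0 (mod 354); then 198·59 = 11682 = 33·354, i.e. 198·59 ≡ 0 (mod 354). So 198 is a zero-divisor.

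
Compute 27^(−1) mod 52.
27^(−1) ≡ 27 (mod 52)

Apply the extended Euclidean algorithm to (52, 27), tracking rows (r, s, t) with s·52 + t·27 = r. Each division r_prev = q·r_cur + r_new produces the new row as (previous row) − q·(current row):
  row A: (52, 1, 0)   [1·52 + 0·27 = 52]
  row B: (27, 0, 1)   [0·52 + 1·27 = 27]
  52 = 1·27 + 25   → row C = row A − 1·row B = (25, 1, −1)   [check: 1·52 − 1·27 = 25]
  27 = 1·25 + 2   → row D = row B − 1·row C = (2, −1, 2)   [check: −1·52 + 2·27 = 2]
  25 = 12·2 + 1   → row E = row C − 12·row D = (1, 13, −25)   [check: 13·52 − 25·27 = 1]
  2 = 2·1 + 0   → remainder 0, stop. gcd = 1 (last nonzero row E).
The gcd is 1, so 27 is invertible mod 52. The last nonzero row gives 13·52 − 25·27 = 1, so t = −25. So 27^(−1) ≡ −25 ≡ 27 (mod 52). Verify: 27 · 27 = 729 ≡ 1 (mod 52). ✓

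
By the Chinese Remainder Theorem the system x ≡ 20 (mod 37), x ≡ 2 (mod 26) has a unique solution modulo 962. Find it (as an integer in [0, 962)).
The moduli 37, 26 are pairwise coprime, so by the CRT there is a unique solution mod 37·26 = 962.
Solve by successive substitution. Start with x ≡ 20 (mod 37).
  Combine with x ≡ 2 (mod 26): write x = 20 + 37·t and require 20 + 37·t ≡ 2 (mod 26), i.e. 37·t ≡ 2 − 20 ≡ 8 (mod 26). Since 37^(−1) ≡ 19 (mod 26) (37 ≡ 11 (mod 26)), t ≡ 19·8 ≡ 22 (mod 26). So x ≡ 20 + 37·22 = 834 (mod 962).
Unique solution in [0, 962): x = 834.

Final answer: x ≡ 834 (mod 962); the representative in [0, 962) is 834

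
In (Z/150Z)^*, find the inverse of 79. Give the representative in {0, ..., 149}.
79^(−1) ≡ 19 (mod 150)

Apply the extended Euclidean algorithm to (150, 79), tracking rows (r, s, t) with s·150 + t·79 = r. Each division r_prev = q·r_cur + r_new produces the new row as (previous row) − q·(current row):
  row A: (150, 1, 0)   [1·150 + 0·79 = 150]
  row B: (79, 0, 1)   [0·150 + 1·79 = 79]
  150 = 1·79 + 71   → row C = row A − 1·row B = (71, 1, −1)   [check: 1·150 − 1·79 = 71]
  79 = 1·71 + 8   → row D = row B − 1·row C = (8, −1, 2)   [check: −1·150 + 2·79 = 8]
  71 = 8·8 + 7   → row E = row C − 8·row D = (7, 9, −17)   [check: 9·150 − 17·79 = 7]
  8 = 1·7 + 1   → row F = row D − 1·row E = (1, −10, 19)   [check: −10·150 + 19·79 = 1]
  7 = 7·1 + 0   → remainder 0, stop. gcd = 1 (last nonzero row F).
The gcd is 1, so 79 is invertible mod 150. The last nonzero row gives −10·150 + 19·79 = 1, so t = 19. So 79^(−1) ≡ 19 (mod 150). Verify: 79 · 19 = 1501 ≡ 1 (mod 150). ✓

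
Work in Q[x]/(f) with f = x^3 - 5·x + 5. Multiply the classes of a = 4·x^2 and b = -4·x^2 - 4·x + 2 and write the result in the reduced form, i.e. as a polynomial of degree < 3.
First multiply in Q[x] without reducing: a · b = -16·x^4 - 16·x^3 + 8·x^2. Now divide by f(x) = x^3 - 5·x + 5, eliminating the leading term at each step:
  leading term -16·x^4: subtract (-16·x)·f(x) = -16·x^4 + 80·x^2 - 80·x, leaving -16·x^3 - 72·x^2 + 80·x
  leading term -16·x^3: subtract (-16)·f(x) = -16·x^3 + 80·x - 80, leaving 80 - 72·x^2
The degree is now < 3, so this is the remainder. Hence a · b ≡ 80 - 72·x^2 in Q[x]/(f).

Final answer: a · b ≡ 80 - 72·x^2 (mod f(x))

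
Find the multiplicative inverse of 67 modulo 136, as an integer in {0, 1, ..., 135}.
67^(−1) ≡ 67 (mod 136)

Apply the extended Euclidean algorithm to (136, 67), tracking rows (r, s, t) with s·136 + t·67 = r. Each division r_prev = q·r_cur + r_new produces the new row as (previous row) − q·(current row):
  row A: (136, 1, 0)   [1·136 + 0·67 = 136]
  row B: (67, 0, 1)   [0·136 + 1·67 = 67]
  136 = 2·67 + 2   → row C = row A − 2·row B = (2, 1, −2)   [check: 1·136 − 2·67 = 2]
  67 = 33·2 + 1   → row D = row B − 33·row C = (1, −33, 67)   [check: −33·136 + 67·67 = 1]
  2 = 2·1 + 0   → remainder 0, stop. gcd = 1 (last nonzero row D).
The gcd is 1, so 67 is invertible mod 136. The last nonzero row gives −33·136 + 67·67 = 1, so t = 67. So 67^(−1) ≡ 67 (mod 136). Verify: 67 · 67 = 4489 ≡ 1 (mod 136). ✓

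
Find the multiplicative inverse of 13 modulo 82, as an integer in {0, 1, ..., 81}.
13^(−1) ≡ 19 (mod 82)

Apply the extended Euclidean algorithm to (82, 13), tracking rows (r, s, t) with s·82 + t·13 = r. Each division r_prev = q·r_cur + r_new produces the new row as (previous row) − q·(current row):
  row A: (82, 1, 0)   [1·82 + 0·13 = 82]
  row B: (13, 0, 1)   [0·82 + 1·13 = 13]
  82 = 6·13 + 4   → row C = row A − 6·row B = (4, 1, −6)   [check: 1·82 − 6·13 = 4]
  13 = 3·4 + 1   → row D = row B − 3·row C = (1, −3, 19)   [check: −3·82 + 19·13 = 1]
  4 = 4·1 + 0   → remainder 0, stop. gcd = 1 (last nonzero row D).
The gcd is 1, so 13 is invertible mod 82. The last nonzero row gives −3·82 + 19·13 = 1, so t = 19. So 13^(−1) ≡ 19 (mod 82). Verify: 13 · 19 = 247 ≡ 1 (mod 82). ✓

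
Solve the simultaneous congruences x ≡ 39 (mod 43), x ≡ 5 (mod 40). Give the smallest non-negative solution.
x ≡ 125 (mod 1720); the representative in [0, 1720) is 125

The moduli 43, 40 are pairwise coprime, so by the CRT there is a unique solution mod 43·40 = 1720.
Solve by successive substitution. Start with x ≡ 39 (mod 43).
  Combine with x ≡ 5 (mod 40): write x = 39 + 43·t and require 39 + 43·t ≡ 5 (mod 40), i.e. 43·t ≡ 5 − 39 ≡ 6 (mod 40). Since 43^(−1) ≡ 27 (mod 40) (43 ≡ 3 (mod 40)), t ≡ 27·6 ≡ 2 (mod 40). So x ≡ 39 + 43·2 = 125 (mod 1720).
Unique solution in [0, 1720): x = 125.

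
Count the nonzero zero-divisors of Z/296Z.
Z/296Z has 151 nonzero zero-divisors

In Z/296Z each nonzero element is either a unit (gcd with 296 is 1) or a zero-divisor (gcd > 1). The number of units is φ(296): factorise 296 = 2^3 · 37, so φ(296) = (2^3 − 2^2) · (37 − 1) = 4 · 36 = 144. The nonzero elements number 296 − 1 = 295. Hence the nonzero zero-divisors number 295 − 144 = 151.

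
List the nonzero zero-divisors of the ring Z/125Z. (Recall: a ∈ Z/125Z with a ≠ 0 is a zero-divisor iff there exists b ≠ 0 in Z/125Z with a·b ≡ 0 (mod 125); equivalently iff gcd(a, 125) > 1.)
An element a ∈ Z/125Z (with a ≠ 0) is a zero-divisor iff gcd(a, 125) > 1 (because a is a unit precisely when gcd(a, n) = 1, and in Z/nZ every nonzero, non-unit element is a zero-divisor). Scan a = 1, ..., 124 and keep those with gcd(a, 125) > 1:
  gcd(5, 125) = 5, gcd(10, 125) = 5, gcd(15, 125) = 5, gcd(20, 125) = 5, gcd(25, 125) = 25, gcd(30, 125) = 5, gcd(35, 125) = 5, gcd(40, 125) = 5, gcd(45, 125) = 5, gcd(50, 125) = 25, gcd(55, 125) = 5, gcd(60, 125) = 5, gcd(65, 125) = 5, gcd(70, 125) = 5, gcd(75, 125) = 25, gcd(80, 125) = 5, gcd(85, 125) = 5, gcd(90, 125) = 5, gcd(95, 125) = 5, gcd(100, 125) = 25, gcd(105, 125) = 5, gcd(110, 125) = 5, gcd(115, 125) = 5, gcd(120, 125) = 5.
All other a ∈ {1, ..., 124} have gcd(a, 125) = 1 and are units. So the nonzero zero-divisors are exactly the 24 values of a appearing in this scan.

Final answer: nonzero zero-divisors of Z/125Z = {5, 10, 15, 20, 25, 30, 35, 40, 45, 50, 55, 60, 65, 70, 75, 80, 85, 90, 95, 100, 105, 110, 115, 120}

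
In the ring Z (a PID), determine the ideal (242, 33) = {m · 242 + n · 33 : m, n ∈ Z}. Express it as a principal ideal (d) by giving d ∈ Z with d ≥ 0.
(242, 33) = (11); d = 11

In the PID Z, (a, b) is generated by gcd(a, b). Compute gcd(242, 33) with the extended Euclidean algorithm, tracking rows (r, s, t) with s·242 + t·33 = r:
  row A: (242, 1, 0)   [1·242 + 0·33 = 242]
  row B: (33, 0, 1)   [0·242 + 1·33 = 33]
  242 = 7·33 + 11   → row C = row A − 7·row B = (11, 1, −7)   [check: 1·242 − 7·33 = 11]
  33 = 3·11 + 0   → remainder 0, stop. gcd = 11 (last nonzero row C).
So gcd(242, 33) = 11, with Bézout identity 1·242 − 7·33 = 11. Containment (⊇): the Bézout identity exhibits 11 as an element of (242, 33), giving (11) ⊆ (242, 33). Containment (⊆): since 11 | 242 and 11 | 33 (242 = 11·22, 33 = 11·3), every Z-linear combination of 242 and 33 is divisible by 11, so (242, 33) ⊆ (11). Therefore (242, 33) = (11), d = 11.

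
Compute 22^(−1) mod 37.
Apply the extended Euclidean algorithm to (37, 22), tracking rows (r, s, t) with s·37 + t·22 = r. Each division r_prev = q·r_cur + r_new produces the new row as (previous row) − q·(current row):
  row A: (37, 1, 0)   [1·37 + 0·22 = 37]
  row B: (22, 0, 1)   [0·37 + 1·22 = 22]
  37 = 1·22 + 15   → row C = row A − 1·row B = (15, 1, −1)   [check: 1·37 − 1·22 = 15]
  22 = 1·15 + 7   → row D = row B − 1·row C = (7, −1, 2)   [check: −1·37 + 2·22 = 7]
  15 = 2·7 + 1   → row E = row C − 2·row D = (1, 3, −5)   [check: 3·37 − 5·22 = 1]
  7 = 7·1 + 0   → remainder 0, stop. gcd = 1 (last nonzero row E).
The gcd is 1, so 22 is invertible mod 37. The last nonzero row gives 3·37 − 5·22 = 1, so t = −5. So 22^(−1) ≡ −5 ≡ 32 (mod 37). Verify: 22 · 32 = 704 ≡ 1 (mod 37). ✓

Final answer: 22^(−1) ≡ 32 (mod 37)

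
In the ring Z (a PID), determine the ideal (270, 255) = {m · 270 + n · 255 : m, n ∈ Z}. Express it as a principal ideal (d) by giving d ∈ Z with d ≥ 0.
(270, 255) = (15); d = 15

In the PID Z, (a, b) is generated by gcd(a, b). Compute gcd(270, 255) with the extended Euclidean algorithm, tracking rows (r, s, t) with s·270 + t·255 = r:
  row A: (270, 1, 0)   [1·270 + 0·255 = 270]
  row B: (255, 0, 1)   [0·270 + 1·255 = 255]
  270 = 1·255 + 15   → row C = row A − 1·row B = (15, 1, −1)   [check: 1·270 − 1·255 = 15]
  255 = 17·15 + 0   → remainder 0, stop. gcd = 15 (last nonzero row C).
So gcd(270, 255) = 15, with Bézout identity 1·270 − 1·255 = 15. Containment (⊇): the Bézout identity exhibits 15 as an element of (270, 255), giving (15) ⊆ (270, 255). Containment (⊆): since 15 | 270 and 15 | 255 (270 = 15·18, 255 = 15·17), every Z-linear combination of 270 and 255 is divisible by 15, so (270, 255) ⊆ (15). Therefore (270, 255) = (15), d = 15.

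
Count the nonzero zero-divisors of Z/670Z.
Z/670Z has 405 nonzero zero-divisors

In Z/670Z each nonzero element is either a unit (gcd with 670 is 1) or a zero-divisor (gcd > 1). The number of units is φ(670): factorise 670 = 2 · 5 · 67, so φ(670) = (2 − 1) · (5 − 1) · (67 − 1) = 1 · 4 · 66 = 264. The nonzero elements number 670 − 1 = 669. Hence the nonzero zero-divisors number 669 − 264 = 405.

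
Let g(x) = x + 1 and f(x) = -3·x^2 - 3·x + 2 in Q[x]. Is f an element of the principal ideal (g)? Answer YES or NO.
NO

In Q[x] the ideal (g) consists of all multiples of g, so f ∈ (g) iff g | f, i.e. iff the remainder of f on division by g is 0. Divide f by g (g is monic, so eliminate the leading term of the running remainder at each step):
  leading term -3·x^2: subtract (-3·x)·g(x) = -3·x^2 - 3·x, leaving 2
The remainder r(x) = 2 ≠ 0 (and deg r < deg g), so g ∤ f, i.e. f ∉ (g).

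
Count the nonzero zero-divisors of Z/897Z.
Z/897Z has 368 nonzero zero-divisors

In Z/897Z each nonzero element is either a unit (gcd with 897 is 1) or a zero-divisor (gcd > 1). The number of units is φ(897): factorise 897 = 3 · 13 · 23, so φ(897) = (3 − 1) · (13 − 1) · (23 − 1) = 2 · 12 · 22 = 528. The nonzero elements number 897 − 1 = 896. Hence the nonzero zero-divisors number 896 − 528 = 368.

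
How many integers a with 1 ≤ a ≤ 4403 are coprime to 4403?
3456

The number of a ∈ {1, ..., 4403} with gcd(a, 4403) = 1 is by definition Euler's totient φ(4403). φ is multiplicative, with φ(p^e) = p^e − p^(e−1). Factorise 4403 = 7 · 17 · 37. Then
  φ(4403) = (7 − 1) · (17 − 1) · (37 − 1) = 6 · 16 · 36 = 3456.
So there are 3456 such integers.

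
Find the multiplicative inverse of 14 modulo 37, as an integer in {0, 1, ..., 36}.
Apply the extended Euclidean algorithm to (37, 14), tracking rows (r, s, t) with s·37 + t·14 = r. Each division r_prev = q·r_cur + r_new produces the new row as (previous row) − q·(current row):
  row A: (37, 1, 0)   [1·37 + 0·14 = 37]
  row B: (14, 0, 1)   [0·37 + 1·14 = 14]
  37 = 2·14 + 9   → row C = row A − 2·row B = (9, 1, −2)   [check: 1·37 − 2·14 = 9]
  14 = 1·9 + 5   → row D = row B − 1·row C = (5, −1, 3)   [check: −1·37 + 3·14 = 5]
  9 = 1·5 + 4   → row E = row C − 1·row D = (4, 2, −5)   [check: 2·37 − 5·14 = 4]
  5 = 1·4 + 1   → row F = row D − 1·row E = (1, −3, 8)   [check: −3·37 + 8·14 = 1]
  4 = 4·1 + 0   → remainder 0, stop. gcd = 1 (last nonzero row F).
The gcd is 1, so 14 is invertible mod 37. The last nonzero row gives −3·37 + 8·14 = 1, so t = 8. So 14^(−1) ≡ 8 (mod 37). Verify: 14 · 8 = 112 ≡ 1 (mod 37). ✓

Final answer: 14^(−1) ≡ 8 (mod 37)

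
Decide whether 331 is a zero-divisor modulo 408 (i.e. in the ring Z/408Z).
gcd(331, 408) = 1, so 331 is a unit in Z/408Z (it has a multiplicative inverse). A unit cannot be a zero-divisor: if 331·b ≡ 0 then multiplying both sides by 331^(−1) gives b ≡ 0. So 331 is not a zero-divisor.

Final answer: NO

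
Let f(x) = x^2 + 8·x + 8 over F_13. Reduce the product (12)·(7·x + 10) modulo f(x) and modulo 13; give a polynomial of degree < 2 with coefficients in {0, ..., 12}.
a · b ≡ 6·x + 3 (mod f(x))

Multiply as integer polynomials: a · b = 84·x + 120. Reducing coefficients mod 13: a · b ≡ 6·x + 3. This already has degree < 2, so no reduction by f is needed. Hence a · b ≡ 6·x + 3 in F_13[x]/(f).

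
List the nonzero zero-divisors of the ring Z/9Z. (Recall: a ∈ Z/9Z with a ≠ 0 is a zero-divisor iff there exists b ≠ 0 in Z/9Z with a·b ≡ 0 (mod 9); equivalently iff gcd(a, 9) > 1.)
An element a ∈ Z/9Z (with a ≠ 0) is a zero-divisor iff gcd(a, 9) > 1 (because a is a unit precisely when gcd(a, n) = 1, and in Z/nZ every nonzero, non-unit element is a zero-divisor). Scan a = 1, ..., 8 and keep those with gcd(a, 9) > 1:
  gcd(3, 9) = 3, gcd(6, 9) = 3.
All other a ∈ {1, ..., 8} have gcd(a, 9) = 1 and are units. So the nonzero zero-divisors are exactly the 2 values of a appearing in this scan.

Final answer: nonzero zero-divisors of Z/9Z = {3, 6}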